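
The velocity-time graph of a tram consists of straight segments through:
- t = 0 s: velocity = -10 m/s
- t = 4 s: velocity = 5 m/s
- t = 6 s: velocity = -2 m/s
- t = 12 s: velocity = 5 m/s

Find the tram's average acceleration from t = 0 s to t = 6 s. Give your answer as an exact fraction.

Average acceleration = Δv/Δt = (-2 − -10)/(6 − 0) = 4/3 m/s².

4/3 m/s²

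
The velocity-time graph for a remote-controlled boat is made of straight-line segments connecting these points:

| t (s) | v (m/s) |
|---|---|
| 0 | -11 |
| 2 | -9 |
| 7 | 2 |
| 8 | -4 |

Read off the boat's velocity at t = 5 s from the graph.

-2.4 m/s

On 2–7 s the graph is linear from -9 to 2 m/s: v(5) = -9 + (2 − -9)·(5 − 2)/(7 − 2) = -2.4 m/s.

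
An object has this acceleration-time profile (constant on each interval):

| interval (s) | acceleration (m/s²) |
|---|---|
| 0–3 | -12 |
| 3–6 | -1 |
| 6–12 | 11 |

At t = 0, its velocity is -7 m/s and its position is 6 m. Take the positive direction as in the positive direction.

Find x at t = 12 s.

-280.5 m

On each constant-a segment, Δv = aΔt and Δx = v₀Δt + ½aΔt²; chain segment to segment.
0–3 s: v starts -7 m/s; Δx = -7·3 + ½·-12·3² = -75 m; v ends -43 m/s.
3–6 s: v starts -43 m/s; Δx = -43·3 + ½·-1·3² = -133.5 m; v ends -46 m/s.
6–12 s: v starts -46 m/s; Δx = -46·6 + ½·11·6² = -78 m; v ends 20 m/s.
x(12) = 6 + Σ Δx = -280.5 m.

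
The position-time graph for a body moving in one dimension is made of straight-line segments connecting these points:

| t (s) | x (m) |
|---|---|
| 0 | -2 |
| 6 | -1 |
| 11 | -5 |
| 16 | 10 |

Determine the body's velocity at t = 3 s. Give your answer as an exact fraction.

Velocity is the slope of the x-t graph on 0–6 s: (-1 − -2)/(6 − 0) = 1/6 m/s.

1/6 m/s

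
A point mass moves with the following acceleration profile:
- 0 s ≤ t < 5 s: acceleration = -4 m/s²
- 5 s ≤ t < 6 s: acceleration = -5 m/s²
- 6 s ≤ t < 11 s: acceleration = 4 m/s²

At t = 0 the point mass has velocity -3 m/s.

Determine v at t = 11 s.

Δv equals the area under the a-t graph; then v = v₀ + Δv.
0–5 s: -4 × 5 = -20 m/s
5–6 s: -5 × 1 = -5 m/s
6–11 s: 4 × 5 = 20 m/s
Δv = -5 m/s, so v(11) = -3 + (-5) = -8 m/s.

-8 m/s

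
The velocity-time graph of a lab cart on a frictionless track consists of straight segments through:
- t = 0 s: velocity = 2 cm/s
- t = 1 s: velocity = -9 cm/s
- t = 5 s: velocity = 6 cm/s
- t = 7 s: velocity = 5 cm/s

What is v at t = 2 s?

On 1–5 s the graph is linear from -9 to 6 cm/s: v(2) = -9 + (6 − -9)·(2 − 1)/(5 − 1) = -5.25 cm/s.

-5.25 cm/s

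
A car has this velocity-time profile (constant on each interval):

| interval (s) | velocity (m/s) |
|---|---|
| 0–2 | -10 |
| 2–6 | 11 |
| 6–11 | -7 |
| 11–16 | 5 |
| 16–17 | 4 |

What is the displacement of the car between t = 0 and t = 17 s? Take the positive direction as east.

18 m

Displacement is the signed area under the v-t curve.
0–2 s: -10 × 2 = -20 m
2–6 s: 11 × 4 = 44 m
6–11 s: -7 × 5 = -35 m
11–16 s: 5 × 5 = 25 m
16–17 s: 4 × 1 = 4 m
Net displacement = 18 m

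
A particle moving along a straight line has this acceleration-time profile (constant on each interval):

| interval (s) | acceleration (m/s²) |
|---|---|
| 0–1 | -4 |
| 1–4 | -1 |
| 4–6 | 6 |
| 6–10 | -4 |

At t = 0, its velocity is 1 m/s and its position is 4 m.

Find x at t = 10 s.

On each constant-a segment, Δv = aΔt and Δx = v₀Δt + ½aΔt²; chain segment to segment.
0–1 s: v starts 1 m/s; Δx = 1·1 + ½·-4·1² = -1 m; v ends -3 m/s.
1–4 s: v starts -3 m/s; Δx = -3·3 + ½·-1·3² = -13.5 m; v ends -6 m/s.
4–6 s: v starts -6 m/s; Δx = -6·2 + ½·6·2² = 0 m; v ends 6 m/s.
6–10 s: v starts 6 m/s; Δx = 6·4 + ½·-4·4² = -8 m; v ends -10 m/s.
x(10) = 4 + Σ Δx = -18.5 m.

-18.5 m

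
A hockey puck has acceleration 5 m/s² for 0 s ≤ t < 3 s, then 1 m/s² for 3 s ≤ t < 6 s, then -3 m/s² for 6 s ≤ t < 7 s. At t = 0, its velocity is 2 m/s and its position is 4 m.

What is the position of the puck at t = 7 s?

106.5 m

On each constant-a segment, Δv = aΔt and Δx = v₀Δt + ½aΔt²; chain segment to segment.
0–3 s: v starts 2 m/s; Δx = 2·3 + ½·5·3² = 28.5 m; v ends 17 m/s.
3–6 s: v starts 17 m/s; Δx = 17·3 + ½·1·3² = 55.5 m; v ends 20 m/s.
6–7 s: v starts 20 m/s; Δx = 20·1 + ½·-3·1² = 18.5 m; v ends 17 m/s.
x(7) = 4 + Σ Δx = 106.5 m.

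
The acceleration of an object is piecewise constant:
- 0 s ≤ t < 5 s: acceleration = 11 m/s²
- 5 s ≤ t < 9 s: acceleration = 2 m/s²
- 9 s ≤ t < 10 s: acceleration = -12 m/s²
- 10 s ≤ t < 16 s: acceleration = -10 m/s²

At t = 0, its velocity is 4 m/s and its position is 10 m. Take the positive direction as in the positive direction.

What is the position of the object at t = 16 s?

On each constant-a segment, Δv = aΔt and Δx = v₀Δt + ½aΔt²; chain segment to segment.
0–5 s: v starts 4 m/s; Δx = 4·5 + ½·11·5² = 157.5 m; v ends 59 m/s.
5–9 s: v starts 59 m/s; Δx = 59·4 + ½·2·4² = 252 m; v ends 67 m/s.
9–10 s: v starts 67 m/s; Δx = 67·1 + ½·-12·1² = 61 m; v ends 55 m/s.
10–16 s: v starts 55 m/s; Δx = 55·6 + ½·-10·6² = 150 m; v ends -5 m/s.
x(16) = 10 + Σ Δx = 630.5 m.

630.5 m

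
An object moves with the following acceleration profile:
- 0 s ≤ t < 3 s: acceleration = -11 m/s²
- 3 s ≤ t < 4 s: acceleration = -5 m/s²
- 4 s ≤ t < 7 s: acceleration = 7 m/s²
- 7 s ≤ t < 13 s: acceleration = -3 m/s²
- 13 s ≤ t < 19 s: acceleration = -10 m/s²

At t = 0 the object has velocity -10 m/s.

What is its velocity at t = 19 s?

Δv equals the area under the a-t graph; then v = v₀ + Δv.
0–3 s: -11 × 3 = -33 m/s
3–4 s: -5 × 1 = -5 m/s
4–7 s: 7 × 3 = 21 m/s
7–13 s: -3 × 6 = -18 m/s
13–19 s: -10 × 6 = -60 m/s
Δv = -95 m/s, so v(19) = -10 + (-95) = -105 m/s.

-105 m/s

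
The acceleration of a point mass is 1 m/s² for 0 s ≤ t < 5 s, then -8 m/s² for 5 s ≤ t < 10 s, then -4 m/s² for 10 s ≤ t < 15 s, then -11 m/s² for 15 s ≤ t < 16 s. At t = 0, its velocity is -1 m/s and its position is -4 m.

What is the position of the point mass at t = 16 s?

On each constant-a segment, Δv = aΔt and Δx = v₀Δt + ½aΔt²; chain segment to segment.
0–5 s: v starts -1 m/s; Δx = -1·5 + ½·1·5² = 7.5 m; v ends 4 m/s.
5–10 s: v starts 4 m/s; Δx = 4·5 + ½·-8·5² = -80 m; v ends -36 m/s.
10–15 s: v starts -36 m/s; Δx = -36·5 + ½·-4·5² = -230 m; v ends -56 m/s.
15–16 s: v starts -56 m/s; Δx = -56·1 + ½·-11·1² = -61.5 m; v ends -67 m/s.
x(16) = -4 + Σ Δx = -368 m.

-368 m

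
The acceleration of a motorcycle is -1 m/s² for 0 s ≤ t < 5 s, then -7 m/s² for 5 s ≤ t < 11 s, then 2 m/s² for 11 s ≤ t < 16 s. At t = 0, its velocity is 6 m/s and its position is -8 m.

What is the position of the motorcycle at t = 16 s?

On each constant-a segment, Δv = aΔt and Δx = v₀Δt + ½aΔt²; chain segment to segment.
0–5 s: v starts 6 m/s; Δx = 6·5 + ½·-1·5² = 17.5 m; v ends 1 m/s.
5–11 s: v starts 1 m/s; Δx = 1·6 + ½·-7·6² = -120 m; v ends -41 m/s.
11–16 s: v starts -41 m/s; Δx = -41·5 + ½·2·5² = -180 m; v ends -31 m/s.
x(16) = -8 + Σ Δx = -290.5 m.

-290.5 m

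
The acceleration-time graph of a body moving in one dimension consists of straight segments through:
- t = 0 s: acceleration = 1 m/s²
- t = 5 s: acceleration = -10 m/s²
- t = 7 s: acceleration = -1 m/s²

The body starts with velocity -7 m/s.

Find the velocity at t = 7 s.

Δv equals the area under the a-t graph; then v = v₀ + Δv.
0–5 s: ½(1 + -10)(5) = -22.5 m/s
5–7 s: ½(-10 + -1)(2) = -11 m/s
Δv = -33.5 m/s, so v(7) = -7 + (-33.5) = -40.5 m/s.

-40.5 m/s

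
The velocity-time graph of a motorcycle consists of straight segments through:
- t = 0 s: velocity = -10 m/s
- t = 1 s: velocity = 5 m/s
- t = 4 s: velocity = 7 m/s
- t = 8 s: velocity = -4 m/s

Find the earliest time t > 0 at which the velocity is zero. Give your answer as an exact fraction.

v changes sign on 0–1 s (from -10 to 5); the graph is linear there, so v = 0 at t = 0 + (10)·(1 − 0)/(5 − -10) = 2/3 s.

t = 2/3 s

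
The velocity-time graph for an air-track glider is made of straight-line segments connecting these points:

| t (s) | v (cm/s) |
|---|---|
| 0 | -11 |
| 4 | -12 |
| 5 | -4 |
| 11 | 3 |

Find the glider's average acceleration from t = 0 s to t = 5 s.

1.4 cm/s²

Average acceleration = Δv/Δt = (-4 − -11)/(5 − 0) = 1.4 cm/s².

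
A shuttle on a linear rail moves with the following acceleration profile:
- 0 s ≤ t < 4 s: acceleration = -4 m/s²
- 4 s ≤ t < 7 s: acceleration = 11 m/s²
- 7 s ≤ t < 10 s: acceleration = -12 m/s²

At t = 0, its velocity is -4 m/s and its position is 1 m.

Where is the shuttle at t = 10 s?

On each constant-a segment, Δv = aΔt and Δx = v₀Δt + ½aΔt²; chain segment to segment.
0–4 s: v starts -4 m/s; Δx = -4·4 + ½·-4·4² = -48 m; v ends -20 m/s.
4–7 s: v starts -20 m/s; Δx = -20·3 + ½·11·3² = -10.5 m; v ends 13 m/s.
7–10 s: v starts 13 m/s; Δx = 13·3 + ½·-12·3² = -15 m; v ends -23 m/s.
x(10) = 1 + Σ Δx = -72.5 m.

-72.5 m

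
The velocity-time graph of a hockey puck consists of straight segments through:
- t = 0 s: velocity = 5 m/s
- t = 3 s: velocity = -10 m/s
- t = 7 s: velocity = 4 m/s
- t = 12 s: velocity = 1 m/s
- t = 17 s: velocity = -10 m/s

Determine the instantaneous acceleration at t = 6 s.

3.5 m/s²

Acceleration is the slope of the v-t graph on 3–7 s: (4 − -10)/(7 − 3) = 3.5 m/s².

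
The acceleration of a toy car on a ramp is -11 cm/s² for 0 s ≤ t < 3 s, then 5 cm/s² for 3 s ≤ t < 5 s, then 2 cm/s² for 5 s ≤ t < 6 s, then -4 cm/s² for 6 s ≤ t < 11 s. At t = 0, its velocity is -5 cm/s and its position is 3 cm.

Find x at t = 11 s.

On each constant-a segment, Δv = aΔt and Δx = v₀Δt + ½aΔt²; chain segment to segment.
0–3 s: v starts -5 cm/s; Δx = -5·3 + ½·-11·3² = -64.5 cm; v ends -38 cm/s.
3–5 s: v starts -38 cm/s; Δx = -38·2 + ½·5·2² = -66 cm; v ends -28 cm/s.
5–6 s: v starts -28 cm/s; Δx = -28·1 + ½·2·1² = -27 cm; v ends -26 cm/s.
6–11 s: v starts -26 cm/s; Δx = -26·5 + ½·-4·5² = -180 cm; v ends -46 cm/s.
x(11) = 3 + Σ Δx = -334.5 cm.

-334.5 cm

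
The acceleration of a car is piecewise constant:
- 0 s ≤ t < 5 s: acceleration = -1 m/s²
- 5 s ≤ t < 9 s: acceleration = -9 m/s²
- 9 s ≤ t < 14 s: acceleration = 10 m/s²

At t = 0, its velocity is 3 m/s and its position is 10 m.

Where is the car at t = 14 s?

-132.5 m

On each constant-a segment, Δv = aΔt and Δx = v₀Δt + ½aΔt²; chain segment to segment.
0–5 s: v starts 3 m/s; Δx = 3·5 + ½·-1·5² = 2.5 m; v ends -2 m/s.
5–9 s: v starts -2 m/s; Δx = -2·4 + ½·-9·4² = -80 m; v ends -38 m/s.
9–14 s: v starts -38 m/s; Δx = -38·5 + ½·10·5² = -65 m; v ends 12 m/s.
x(14) = 10 + Σ Δx = -132.5 m.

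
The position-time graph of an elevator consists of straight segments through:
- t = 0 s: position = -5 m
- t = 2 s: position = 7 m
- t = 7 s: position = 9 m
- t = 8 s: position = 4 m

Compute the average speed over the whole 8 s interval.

2.375 m/s

Average speed = (total path length)/(elapsed time); on a piecewise-linear x-t graph the path length is Σ|Δx|.
0–2 s: |Δx| = |7 − -5| = 12 m
2–7 s: |Δx| = |9 − 7| = 2 m
7–8 s: |Δx| = |4 − 9| = 5 m
Total path = 19 m; average speed = 19/8 = 2.375 m/s.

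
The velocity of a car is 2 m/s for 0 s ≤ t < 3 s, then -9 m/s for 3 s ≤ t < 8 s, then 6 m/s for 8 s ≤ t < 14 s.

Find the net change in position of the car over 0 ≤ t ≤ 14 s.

-3 m

Displacement is the signed area under the v-t curve.
0–3 s: 2 × 3 = 6 m
3–8 s: -9 × 5 = -45 m
8–14 s: 6 × 6 = 36 m
Net displacement = -3 m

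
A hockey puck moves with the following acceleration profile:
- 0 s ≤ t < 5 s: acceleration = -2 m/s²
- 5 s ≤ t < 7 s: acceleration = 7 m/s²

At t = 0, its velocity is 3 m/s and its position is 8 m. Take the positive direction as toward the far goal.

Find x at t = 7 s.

-2 m

On each constant-a segment, Δv = aΔt and Δx = v₀Δt + ½aΔt²; chain segment to segment.
0–5 s: v starts 3 m/s; Δx = 3·5 + ½·-2·5² = -10 m; v ends -7 m/s.
5–7 s: v starts -7 m/s; Δx = -7·2 + ½·7·2² = 0 m; v ends 7 m/s.
x(7) = 8 + Σ Δx = -2 m.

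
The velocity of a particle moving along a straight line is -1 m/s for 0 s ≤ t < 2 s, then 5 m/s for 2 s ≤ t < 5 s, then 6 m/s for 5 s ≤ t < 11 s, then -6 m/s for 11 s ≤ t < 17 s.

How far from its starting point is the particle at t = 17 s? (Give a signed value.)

Displacement is the signed area under the v-t curve.
0–2 s: -1 × 2 = -2 m
2–5 s: 5 × 3 = 15 m
5–11 s: 6 × 6 = 36 m
11–17 s: -6 × 6 = -36 m
Net displacement = 13 m

13 m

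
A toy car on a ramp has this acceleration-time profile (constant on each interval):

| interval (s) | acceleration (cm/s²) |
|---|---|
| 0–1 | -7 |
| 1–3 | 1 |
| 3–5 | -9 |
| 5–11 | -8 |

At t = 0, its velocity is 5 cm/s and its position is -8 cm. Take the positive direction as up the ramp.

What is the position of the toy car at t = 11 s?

On each constant-a segment, Δv = aΔt and Δx = v₀Δt + ½aΔt²; chain segment to segment.
0–1 s: v starts 5 cm/s; Δx = 5·1 + ½·-7·1² = 1.5 cm; v ends -2 cm/s.
1–3 s: v starts -2 cm/s; Δx = -2·2 + ½·1·2² = -2 cm; v ends 0 cm/s.
3–5 s: v starts 0 cm/s; Δx = 0·2 + ½·-9·2² = -18 cm; v ends -18 cm/s.
5–11 s: v starts -18 cm/s; Δx = -18·6 + ½·-8·6² = -252 cm; v ends -66 cm/s.
x(11) = -8 + Σ Δx = -278.5 cm.

-278.5 cm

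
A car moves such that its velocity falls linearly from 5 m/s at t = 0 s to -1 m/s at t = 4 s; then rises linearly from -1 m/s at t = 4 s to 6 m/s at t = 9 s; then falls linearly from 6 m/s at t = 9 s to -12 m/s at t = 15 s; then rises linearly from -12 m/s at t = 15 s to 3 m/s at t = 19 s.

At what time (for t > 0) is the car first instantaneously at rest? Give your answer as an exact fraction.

t = 10/3 s

v changes sign on 0–4 s (from 5 to -1); the graph is linear there, so v = 0 at t = 0 + (-5)·(4 − 0)/(-1 − 5) = 10/3 s.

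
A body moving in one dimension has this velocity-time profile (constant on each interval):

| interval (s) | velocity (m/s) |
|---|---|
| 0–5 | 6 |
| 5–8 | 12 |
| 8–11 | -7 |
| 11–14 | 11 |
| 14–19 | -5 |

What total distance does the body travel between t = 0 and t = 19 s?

145 m

Distance (not displacement) is the total path length: add the absolute areas under v-t.
0–5 s: |6| × 5 = 30 m
5–8 s: |12| × 3 = 36 m
8–11 s: |-7| × 3 = 21 m
11–14 s: |11| × 3 = 33 m
14–19 s: |-5| × 5 = 25 m
Total distance = 145 m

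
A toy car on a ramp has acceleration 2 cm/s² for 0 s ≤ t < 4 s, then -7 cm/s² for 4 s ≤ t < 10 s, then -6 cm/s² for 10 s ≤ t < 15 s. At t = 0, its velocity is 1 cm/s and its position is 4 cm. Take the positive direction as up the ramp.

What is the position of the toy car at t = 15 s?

On each constant-a segment, Δv = aΔt and Δx = v₀Δt + ½aΔt²; chain segment to segment.
0–4 s: v starts 1 cm/s; Δx = 1·4 + ½·2·4² = 20 cm; v ends 9 cm/s.
4–10 s: v starts 9 cm/s; Δx = 9·6 + ½·-7·6² = -72 cm; v ends -33 cm/s.
10–15 s: v starts -33 cm/s; Δx = -33·5 + ½·-6·5² = -240 cm; v ends -63 cm/s.
x(15) = 4 + Σ Δx = -288 cm.

-288 cm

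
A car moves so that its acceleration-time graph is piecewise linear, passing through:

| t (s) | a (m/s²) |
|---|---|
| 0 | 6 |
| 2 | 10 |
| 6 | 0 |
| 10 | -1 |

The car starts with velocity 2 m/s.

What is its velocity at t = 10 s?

36 m/s

Δv equals the area under the a-t graph; then v = v₀ + Δv.
0–2 s: ½(6 + 10)(2) = 16 m/s
2–6 s: ½(10 + 0)(4) = 20 m/s
6–10 s: ½(0 + -1)(4) = -2 m/s
Δv = 34 m/s, so v(10) = 2 + (34) = 36 m/s.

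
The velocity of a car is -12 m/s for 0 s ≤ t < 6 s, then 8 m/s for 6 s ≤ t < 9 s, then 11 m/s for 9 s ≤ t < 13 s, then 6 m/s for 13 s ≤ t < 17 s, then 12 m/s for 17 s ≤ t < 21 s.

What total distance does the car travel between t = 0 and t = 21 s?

Distance (not displacement) is the total path length: add the absolute areas under v-t.
0–6 s: |-12| × 6 = 72 m
6–9 s: |8| × 3 = 24 m
9–13 s: |11| × 4 = 44 m
13–17 s: |6| × 4 = 24 m
17–21 s: |12| × 4 = 48 m
Total distance = 212 m

212 m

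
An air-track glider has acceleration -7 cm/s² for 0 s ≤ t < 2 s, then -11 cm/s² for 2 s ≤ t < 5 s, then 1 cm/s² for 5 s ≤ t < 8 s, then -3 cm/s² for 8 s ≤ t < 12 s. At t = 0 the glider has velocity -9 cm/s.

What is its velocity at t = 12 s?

-65 cm/s

Δv equals the area under the a-t graph; then v = v₀ + Δv.
0–2 s: -7 × 2 = -14 cm/s
2–5 s: -11 × 3 = -33 cm/s
5–8 s: 1 × 3 = 3 cm/s
8–12 s: -3 × 4 = -12 cm/s
Δv = -56 cm/s, so v(12) = -9 + (-56) = -65 cm/s.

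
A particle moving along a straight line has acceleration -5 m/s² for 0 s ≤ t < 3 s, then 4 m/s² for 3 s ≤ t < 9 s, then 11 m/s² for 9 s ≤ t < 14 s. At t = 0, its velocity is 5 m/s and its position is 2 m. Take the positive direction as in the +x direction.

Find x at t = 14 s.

On each constant-a segment, Δv = aΔt and Δx = v₀Δt + ½aΔt²; chain segment to segment.
0–3 s: v starts 5 m/s; Δx = 5·3 + ½·-5·3² = -7.5 m; v ends -10 m/s.
3–9 s: v starts -10 m/s; Δx = -10·6 + ½·4·6² = 12 m; v ends 14 m/s.
9–14 s: v starts 14 m/s; Δx = 14·5 + ½·11·5² = 207.5 m; v ends 69 m/s.
x(14) = 2 + Σ Δx = 214 m.

214 m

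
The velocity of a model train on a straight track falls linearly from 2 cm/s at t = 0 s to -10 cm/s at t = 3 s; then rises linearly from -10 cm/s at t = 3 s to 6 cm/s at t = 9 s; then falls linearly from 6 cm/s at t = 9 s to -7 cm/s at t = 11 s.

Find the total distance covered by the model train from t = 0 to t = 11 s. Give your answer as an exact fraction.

Total distance travelled is ∫|v| dt — sum the magnitudes of each area piece.
0–3 s: v = 0 at t = 0.5 s; triangle areas 0.5 + 12.5 = 13 cm
3–9 s: v = 0 at t = 6.75 s; triangle areas 18.75 + 6.75 = 25.5 cm
9–11 s: v = 0 at t = 129/13 s; triangle areas 36/13 + 49/13 = 85/13 cm
Total distance = 1171/26 cm

1171/26 cm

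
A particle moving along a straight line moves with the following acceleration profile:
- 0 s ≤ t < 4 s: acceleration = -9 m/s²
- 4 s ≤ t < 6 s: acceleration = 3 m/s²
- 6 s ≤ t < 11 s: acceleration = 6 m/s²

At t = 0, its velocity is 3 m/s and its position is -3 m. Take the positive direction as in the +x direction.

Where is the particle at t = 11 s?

On each constant-a segment, Δv = aΔt and Δx = v₀Δt + ½aΔt²; chain segment to segment.
0–4 s: v starts 3 m/s; Δx = 3·4 + ½·-9·4² = -60 m; v ends -33 m/s.
4–6 s: v starts -33 m/s; Δx = -33·2 + ½·3·2² = -60 m; v ends -27 m/s.
6–11 s: v starts -27 m/s; Δx = -27·5 + ½·6·5² = -60 m; v ends 3 m/s.
x(11) = -3 + Σ Δx = -183 m.

-183 m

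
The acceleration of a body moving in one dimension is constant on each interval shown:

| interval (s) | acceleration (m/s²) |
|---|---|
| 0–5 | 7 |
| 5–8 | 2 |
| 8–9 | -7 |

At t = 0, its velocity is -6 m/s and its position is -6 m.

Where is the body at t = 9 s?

179 m

On each constant-a segment, Δv = aΔt and Δx = v₀Δt + ½aΔt²; chain segment to segment.
0–5 s: v starts -6 m/s; Δx = -6·5 + ½·7·5² = 57.5 m; v ends 29 m/s.
5–8 s: v starts 29 m/s; Δx = 29·3 + ½·2·3² = 96 m; v ends 35 m/s.
8–9 s: v starts 35 m/s; Δx = 35·1 + ½·-7·1² = 31.5 m; v ends 28 m/s.
x(9) = -6 + Σ Δx = 179 m.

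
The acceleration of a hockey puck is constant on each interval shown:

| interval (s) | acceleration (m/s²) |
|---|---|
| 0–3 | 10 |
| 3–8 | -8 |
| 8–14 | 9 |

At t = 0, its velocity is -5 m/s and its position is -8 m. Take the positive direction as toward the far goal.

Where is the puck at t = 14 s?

On each constant-a segment, Δv = aΔt and Δx = v₀Δt + ½aΔt²; chain segment to segment.
0–3 s: v starts -5 m/s; Δx = -5·3 + ½·10·3² = 30 m; v ends 25 m/s.
3–8 s: v starts 25 m/s; Δx = 25·5 + ½·-8·5² = 25 m; v ends -15 m/s.
8–14 s: v starts -15 m/s; Δx = -15·6 + ½·9·6² = 72 m; v ends 39 m/s.
x(14) = -8 + Σ Δx = 119 m.

119 m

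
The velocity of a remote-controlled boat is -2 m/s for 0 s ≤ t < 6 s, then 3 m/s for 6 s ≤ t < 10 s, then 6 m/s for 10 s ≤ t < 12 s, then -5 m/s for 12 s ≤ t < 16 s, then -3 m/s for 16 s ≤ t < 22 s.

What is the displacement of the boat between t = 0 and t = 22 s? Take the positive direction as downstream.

Displacement is the signed area under the v-t curve.
0–6 s: -2 × 6 = -12 m
6–10 s: 3 × 4 = 12 m
10–12 s: 6 × 2 = 12 m
12–16 s: -5 × 4 = -20 m
16–22 s: -3 × 6 = -18 m
Net displacement = -26 m

-26 m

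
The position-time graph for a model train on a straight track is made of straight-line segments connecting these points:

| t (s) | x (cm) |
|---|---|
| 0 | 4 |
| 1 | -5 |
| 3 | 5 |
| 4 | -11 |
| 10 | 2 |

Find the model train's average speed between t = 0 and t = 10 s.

4.8 cm/s

Average speed = (total path length)/(elapsed time); on a piecewise-linear x-t graph the path length is Σ|Δx|.
0–1 s: |Δx| = |-5 − 4| = 9 cm
1–3 s: |Δx| = |5 − -5| = 10 cm
3–4 s: |Δx| = |-11 − 5| = 16 cm
4–10 s: |Δx| = |2 − -11| = 13 cm
Total path = 48 cm; average speed = 48/10 = 4.8 cm/s.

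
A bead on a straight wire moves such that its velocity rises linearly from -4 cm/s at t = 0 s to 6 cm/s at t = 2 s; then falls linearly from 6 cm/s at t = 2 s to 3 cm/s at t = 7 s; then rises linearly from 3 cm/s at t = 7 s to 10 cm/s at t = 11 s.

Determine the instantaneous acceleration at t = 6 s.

-0.6 cm/s²

Acceleration is the slope of the v-t graph on 2–7 s: (3 − 6)/(7 − 2) = -0.6 cm/s².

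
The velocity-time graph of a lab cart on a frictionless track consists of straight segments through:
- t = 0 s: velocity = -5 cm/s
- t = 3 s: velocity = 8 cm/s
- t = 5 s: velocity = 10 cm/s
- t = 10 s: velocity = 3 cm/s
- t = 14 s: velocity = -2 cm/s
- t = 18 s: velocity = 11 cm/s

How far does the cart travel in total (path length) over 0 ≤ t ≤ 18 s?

Total distance travelled is ∫|v| dt — sum the magnitudes of each area piece.
0–3 s: v = 0 at t = 15/13 s; triangle areas 75/26 + 96/13 = 267/26 cm
3–5 s: |½(8 + 10)(2)| = 18 cm
5–10 s: |½(10 + 3)(5)| = 32.5 cm
10–14 s: v = 0 at t = 12.4 s; triangle areas 3.6 + 1.6 = 5.2 cm
14–18 s: v = 0 at t = 190/13 s; triangle areas 8/13 + 242/13 = 250/13 cm
Total distance = 85.2 cm

85.2 cm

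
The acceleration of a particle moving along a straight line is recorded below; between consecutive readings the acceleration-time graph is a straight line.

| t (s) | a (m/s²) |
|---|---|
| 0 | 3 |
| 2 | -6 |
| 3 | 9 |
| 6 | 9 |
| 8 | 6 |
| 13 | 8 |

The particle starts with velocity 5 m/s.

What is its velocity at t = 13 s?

80.5 m/s

Δv equals the area under the a-t graph; then v = v₀ + Δv.
0–2 s: ½(3 + -6)(2) = -3 m/s
2–3 s: ½(-6 + 9)(1) = 1.5 m/s
3–6 s: 9 × 3 = 27 m/s
6–8 s: ½(9 + 6)(2) = 15 m/s
8–13 s: ½(6 + 8)(5) = 35 m/s
Δv = 75.5 m/s, so v(13) = 5 + (75.5) = 80.5 m/s.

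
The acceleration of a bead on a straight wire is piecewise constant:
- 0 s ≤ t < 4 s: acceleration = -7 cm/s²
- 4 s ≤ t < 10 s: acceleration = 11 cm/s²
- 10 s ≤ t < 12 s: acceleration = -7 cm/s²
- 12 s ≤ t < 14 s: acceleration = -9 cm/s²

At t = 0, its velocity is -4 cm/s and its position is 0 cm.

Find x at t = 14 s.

10 cm

On each constant-a segment, Δv = aΔt and Δx = v₀Δt + ½aΔt²; chain segment to segment.
0–4 s: v starts -4 cm/s; Δx = -4·4 + ½·-7·4² = -72 cm; v ends -32 cm/s.
4–10 s: v starts -32 cm/s; Δx = -32·6 + ½·11·6² = 6 cm; v ends 34 cm/s.
10–12 s: v starts 34 cm/s; Δx = 34·2 + ½·-7·2² = 54 cm; v ends 20 cm/s.
12–14 s: v starts 20 cm/s; Δx = 20·2 + ½·-9·2² = 22 cm; v ends 2 cm/s.
x(14) = 0 + Σ Δx = 10 cm.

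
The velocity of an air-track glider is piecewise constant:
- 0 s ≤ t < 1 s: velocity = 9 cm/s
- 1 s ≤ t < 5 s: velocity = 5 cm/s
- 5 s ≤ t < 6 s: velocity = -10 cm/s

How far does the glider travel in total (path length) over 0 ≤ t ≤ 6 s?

39 cm

Total distance travelled is ∫|v| dt — sum the magnitudes of each area piece.
0–1 s: |9| × 1 = 9 cm
1–5 s: |5| × 4 = 20 cm
5–6 s: |-10| × 1 = 10 cm
Total distance = 39 cm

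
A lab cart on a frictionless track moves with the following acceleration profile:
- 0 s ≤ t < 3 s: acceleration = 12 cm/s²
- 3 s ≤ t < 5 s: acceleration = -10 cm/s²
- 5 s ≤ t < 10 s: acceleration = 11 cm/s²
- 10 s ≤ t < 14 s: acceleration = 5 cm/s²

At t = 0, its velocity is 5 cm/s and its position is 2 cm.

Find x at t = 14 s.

719.5 cm

On each constant-a segment, Δv = aΔt and Δx = v₀Δt + ½aΔt²; chain segment to segment.
0–3 s: v starts 5 cm/s; Δx = 5·3 + ½·12·3² = 69 cm; v ends 41 cm/s.
3–5 s: v starts 41 cm/s; Δx = 41·2 + ½·-10·2² = 62 cm; v ends 21 cm/s.
5–10 s: v starts 21 cm/s; Δx = 21·5 + ½·11·5² = 242.5 cm; v ends 76 cm/s.
10–14 s: v starts 76 cm/s; Δx = 76·4 + ½·5·4² = 344 cm; v ends 96 cm/s.
x(14) = 2 + Σ Δx = 719.5 cm.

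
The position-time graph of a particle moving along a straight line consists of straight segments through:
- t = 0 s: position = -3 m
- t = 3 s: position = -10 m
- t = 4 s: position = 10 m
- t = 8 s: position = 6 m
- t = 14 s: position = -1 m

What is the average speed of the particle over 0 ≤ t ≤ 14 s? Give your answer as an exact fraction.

Average speed = (total path length)/(elapsed time); on a piecewise-linear x-t graph the path length is Σ|Δx|.
0–3 s: |Δx| = |-10 − -3| = 7 m
3–4 s: |Δx| = |10 − -10| = 20 m
4–8 s: |Δx| = |6 − 10| = 4 m
8–14 s: |Δx| = |-1 − 6| = 7 m
Total path = 38 m; average speed = 38/14 = 19/7 m/s.

19/7 m/s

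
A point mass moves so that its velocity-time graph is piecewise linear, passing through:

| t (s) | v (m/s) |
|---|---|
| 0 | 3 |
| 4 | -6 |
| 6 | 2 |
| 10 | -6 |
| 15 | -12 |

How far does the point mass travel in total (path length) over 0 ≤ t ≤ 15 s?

Total distance travelled is ∫|v| dt — sum the magnitudes of each area piece.
0–4 s: v = 0 at t = 4/3 s; triangle areas 2 + 8 = 10 m
4–6 s: v = 0 at t = 5.5 s; triangle areas 4.5 + 0.5 = 5 m
6–10 s: v = 0 at t = 7 s; triangle areas 1 + 9 = 10 m
10–15 s: |½(-6 + -12)(5)| = 45 m
Total distance = 70 m

70 m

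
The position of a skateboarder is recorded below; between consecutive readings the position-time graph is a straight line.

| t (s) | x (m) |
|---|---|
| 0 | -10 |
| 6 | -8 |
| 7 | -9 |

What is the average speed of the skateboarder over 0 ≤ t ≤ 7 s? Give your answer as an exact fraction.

Average speed = (total path length)/(elapsed time); on a piecewise-linear x-t graph the path length is Σ|Δx|.
0–6 s: |Δx| = |-8 − -10| = 2 m
6–7 s: |Δx| = |-9 − -8| = 1 m
Total path = 3 m; average speed = 3/7 = 3/7 m/s.

3/7 m/s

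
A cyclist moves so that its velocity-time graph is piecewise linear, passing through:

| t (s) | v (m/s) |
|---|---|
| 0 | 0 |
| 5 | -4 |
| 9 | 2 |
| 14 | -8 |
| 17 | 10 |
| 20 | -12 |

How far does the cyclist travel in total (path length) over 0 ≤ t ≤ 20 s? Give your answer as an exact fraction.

2111/33 m

Distance (not displacement) is the total path length: add the absolute areas under v-t.
0–5 s: |½(0 + -4)(5)| = 10 m
5–9 s: v = 0 at t = 23/3 s; triangle areas 16/3 + 4/3 = 20/3 m
9–14 s: v = 0 at t = 10 s; triangle areas 1 + 16 = 17 m
14–17 s: v = 0 at t = 46/3 s; triangle areas 16/3 + 25/3 = 41/3 m
17–20 s: v = 0 at t = 202/11 s; triangle areas 75/11 + 108/11 = 183/11 m
Total distance = 2111/33 m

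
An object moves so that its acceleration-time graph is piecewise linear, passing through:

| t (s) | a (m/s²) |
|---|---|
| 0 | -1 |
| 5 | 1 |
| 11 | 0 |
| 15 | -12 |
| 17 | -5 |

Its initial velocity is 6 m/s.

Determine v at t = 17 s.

Δv equals the area under the a-t graph; then v = v₀ + Δv.
0–5 s: ½(-1 + 1)(5) = 0 m/s
5–11 s: ½(1 + 0)(6) = 3 m/s
11–15 s: ½(0 + -12)(4) = -24 m/s
15–17 s: ½(-12 + -5)(2) = -17 m/s
Δv = -38 m/s, so v(17) = 6 + (-38) = -32 m/s.

-32 m/s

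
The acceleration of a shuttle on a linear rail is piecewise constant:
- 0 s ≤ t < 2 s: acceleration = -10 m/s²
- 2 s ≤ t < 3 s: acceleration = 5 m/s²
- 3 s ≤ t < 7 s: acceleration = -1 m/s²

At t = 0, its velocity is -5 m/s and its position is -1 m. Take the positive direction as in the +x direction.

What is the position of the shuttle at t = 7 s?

-141.5 m

On each constant-a segment, Δv = aΔt and Δx = v₀Δt + ½aΔt²; chain segment to segment.
0–2 s: v starts -5 m/s; Δx = -5·2 + ½·-10·2² = -30 m; v ends -25 m/s.
2–3 s: v starts -25 m/s; Δx = -25·1 + ½·5·1² = -22.5 m; v ends -20 m/s.
3–7 s: v starts -20 m/s; Δx = -20·4 + ½·-1·4² = -88 m; v ends -24 m/s.
x(7) = -1 + Σ Δx = -141.5 m.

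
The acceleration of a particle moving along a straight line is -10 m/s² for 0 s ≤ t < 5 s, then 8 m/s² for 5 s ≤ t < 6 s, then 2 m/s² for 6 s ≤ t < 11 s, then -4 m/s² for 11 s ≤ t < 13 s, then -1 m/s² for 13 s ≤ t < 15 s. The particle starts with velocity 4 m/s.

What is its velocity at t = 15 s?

Δv equals the area under the a-t graph; then v = v₀ + Δv.
0–5 s: -10 × 5 = -50 m/s
5–6 s: 8 × 1 = 8 m/s
6–11 s: 2 × 5 = 10 m/s
11–13 s: -4 × 2 = -8 m/s
13–15 s: -1 × 2 = -2 m/s
Δv = -42 m/s, so v(15) = 4 + (-42) = -38 m/s.

-38 m/s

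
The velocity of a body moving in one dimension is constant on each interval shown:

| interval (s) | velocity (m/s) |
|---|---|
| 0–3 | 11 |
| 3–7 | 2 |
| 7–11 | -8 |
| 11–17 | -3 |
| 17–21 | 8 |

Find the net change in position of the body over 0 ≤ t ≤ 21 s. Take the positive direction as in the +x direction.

23 m

Displacement is the signed area under the v-t curve.
0–3 s: 11 × 3 = 33 m
3–7 s: 2 × 4 = 8 m
7–11 s: -8 × 4 = -32 m
11–17 s: -3 × 6 = -18 m
17–21 s: 8 × 4 = 32 m
Net displacement = 23 m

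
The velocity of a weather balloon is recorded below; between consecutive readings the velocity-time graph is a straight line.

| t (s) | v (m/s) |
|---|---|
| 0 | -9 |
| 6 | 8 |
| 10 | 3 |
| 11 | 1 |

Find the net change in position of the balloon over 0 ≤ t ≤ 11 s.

Net displacement equals the area under the velocity-time graph (areas below the axis count negative).
0–6 s: ½(-9 + 8)(6) = -3 m
6–10 s: ½(8 + 3)(4) = 22 m
10–11 s: ½(3 + 1)(1) = 2 m
Net displacement = 21 m

21 m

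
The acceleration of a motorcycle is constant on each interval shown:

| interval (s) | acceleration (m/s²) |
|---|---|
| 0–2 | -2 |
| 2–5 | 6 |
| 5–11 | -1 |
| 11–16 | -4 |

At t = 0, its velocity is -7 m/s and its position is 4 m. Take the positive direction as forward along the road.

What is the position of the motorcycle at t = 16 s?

On each constant-a segment, Δv = aΔt and Δx = v₀Δt + ½aΔt²; chain segment to segment.
0–2 s: v starts -7 m/s; Δx = -7·2 + ½·-2·2² = -18 m; v ends -11 m/s.
2–5 s: v starts -11 m/s; Δx = -11·3 + ½·6·3² = -6 m; v ends 7 m/s.
5–11 s: v starts 7 m/s; Δx = 7·6 + ½·-1·6² = 24 m; v ends 1 m/s.
11–16 s: v starts 1 m/s; Δx = 1·5 + ½·-4·5² = -45 m; v ends -19 m/s.
x(16) = 4 + Σ Δx = -41 m.

-41 m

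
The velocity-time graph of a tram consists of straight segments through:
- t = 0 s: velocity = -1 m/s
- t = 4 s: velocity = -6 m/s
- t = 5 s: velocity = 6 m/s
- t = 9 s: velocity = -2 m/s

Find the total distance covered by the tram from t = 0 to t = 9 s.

27 m

Total distance travelled is ∫|v| dt — sum the magnitudes of each area piece.
0–4 s: |½(-1 + -6)(4)| = 14 m
4–5 s: v = 0 at t = 4.5 s; triangle areas 1.5 + 1.5 = 3 m
5–9 s: v = 0 at t = 8 s; triangle areas 9 + 1 = 10 m
Total distance = 27 m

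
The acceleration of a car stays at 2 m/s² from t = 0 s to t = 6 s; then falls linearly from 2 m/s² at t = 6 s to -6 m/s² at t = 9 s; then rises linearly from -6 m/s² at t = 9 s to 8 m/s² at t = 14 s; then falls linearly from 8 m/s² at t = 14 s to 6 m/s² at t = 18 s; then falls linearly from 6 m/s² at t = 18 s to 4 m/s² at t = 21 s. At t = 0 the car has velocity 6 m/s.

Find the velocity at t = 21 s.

Δv equals the area under the a-t graph; then v = v₀ + Δv.
0–6 s: 2 × 6 = 12 m/s
6–9 s: ½(2 + -6)(3) = -6 m/s
9–14 s: ½(-6 + 8)(5) = 5 m/s
14–18 s: ½(8 + 6)(4) = 28 m/s
18–21 s: ½(6 + 4)(3) = 15 m/s
Δv = 54 m/s, so v(21) = 6 + (54) = 60 m/s.

60 m/s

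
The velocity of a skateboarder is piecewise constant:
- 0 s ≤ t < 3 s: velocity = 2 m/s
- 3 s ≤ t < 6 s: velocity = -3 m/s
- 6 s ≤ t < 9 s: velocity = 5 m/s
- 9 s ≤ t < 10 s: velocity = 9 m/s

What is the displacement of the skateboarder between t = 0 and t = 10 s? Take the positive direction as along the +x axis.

21 m

Displacement is the signed area under the v-t curve.
0–3 s: 2 × 3 = 6 m
3–6 s: -3 × 3 = -9 m
6–9 s: 5 × 3 = 15 m
9–10 s: 9 × 1 = 9 m
Net displacement = 21 m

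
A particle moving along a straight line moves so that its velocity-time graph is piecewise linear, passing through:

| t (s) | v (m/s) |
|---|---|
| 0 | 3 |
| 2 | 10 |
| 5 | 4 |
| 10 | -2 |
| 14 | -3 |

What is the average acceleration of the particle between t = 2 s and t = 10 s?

-1.5 m/s²

Average acceleration = Δv/Δt = (-2 − 10)/(10 − 2) = -1.5 m/s².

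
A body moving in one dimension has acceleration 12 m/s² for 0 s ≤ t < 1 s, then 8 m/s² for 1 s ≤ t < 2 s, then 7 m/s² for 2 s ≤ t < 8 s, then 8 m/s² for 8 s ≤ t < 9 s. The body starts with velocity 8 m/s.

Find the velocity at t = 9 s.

Δv equals the area under the a-t graph; then v = v₀ + Δv.
0–1 s: 12 × 1 = 12 m/s
1–2 s: 8 × 1 = 8 m/s
2–8 s: 7 × 6 = 42 m/s
8–9 s: 8 × 1 = 8 m/s
Δv = 70 m/s, so v(9) = 8 + (70) = 78 m/s.

78 m/s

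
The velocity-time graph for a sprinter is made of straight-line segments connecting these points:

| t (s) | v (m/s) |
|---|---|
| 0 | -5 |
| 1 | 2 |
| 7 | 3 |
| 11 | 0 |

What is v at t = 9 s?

On 7–11 s the graph is linear from 3 to 0 m/s: v(9) = 3 + (0 − 3)·(9 − 7)/(11 − 7) = 1.5 m/s.

1.5 m/s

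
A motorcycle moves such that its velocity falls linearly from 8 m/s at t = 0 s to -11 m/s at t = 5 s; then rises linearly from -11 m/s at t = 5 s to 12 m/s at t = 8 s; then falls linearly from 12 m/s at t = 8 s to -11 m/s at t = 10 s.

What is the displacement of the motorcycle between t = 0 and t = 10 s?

-5 m

Displacement is the signed area under the v-t curve.
0–5 s: ½(8 + -11)(5) = -7.5 m
5–8 s: ½(-11 + 12)(3) = 1.5 m
8–10 s: ½(12 + -11)(2) = 1 m
Net displacement = -5 m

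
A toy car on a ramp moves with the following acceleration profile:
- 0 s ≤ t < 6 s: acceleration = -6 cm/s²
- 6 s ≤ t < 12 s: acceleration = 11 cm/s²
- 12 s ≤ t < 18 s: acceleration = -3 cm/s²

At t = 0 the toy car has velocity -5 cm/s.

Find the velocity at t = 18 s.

7 cm/s

Δv equals the area under the a-t graph; then v = v₀ + Δv.
0–6 s: -6 × 6 = -36 cm/s
6–12 s: 11 × 6 = 66 cm/s
12–18 s: -3 × 6 = -18 cm/s
Δv = 12 cm/s, so v(18) = -5 + (12) = 7 cm/s.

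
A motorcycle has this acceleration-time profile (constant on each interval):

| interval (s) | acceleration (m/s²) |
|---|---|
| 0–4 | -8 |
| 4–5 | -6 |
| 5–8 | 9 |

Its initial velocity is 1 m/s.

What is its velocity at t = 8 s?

-10 m/s

Δv equals the area under the a-t graph; then v = v₀ + Δv.
0–4 s: -8 × 4 = -32 m/s
4–5 s: -6 × 1 = -6 m/s
5–8 s: 9 × 3 = 27 m/s
Δv = -11 m/s, so v(8) = 1 + (-11) = -10 m/s.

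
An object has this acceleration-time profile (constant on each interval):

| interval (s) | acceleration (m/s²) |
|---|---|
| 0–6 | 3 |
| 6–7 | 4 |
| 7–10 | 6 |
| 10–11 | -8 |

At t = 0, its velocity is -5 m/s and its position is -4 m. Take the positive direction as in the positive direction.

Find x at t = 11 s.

On each constant-a segment, Δv = aΔt and Δx = v₀Δt + ½aΔt²; chain segment to segment.
0–6 s: v starts -5 m/s; Δx = -5·6 + ½·3·6² = 24 m; v ends 13 m/s.
6–7 s: v starts 13 m/s; Δx = 13·1 + ½·4·1² = 15 m; v ends 17 m/s.
7–10 s: v starts 17 m/s; Δx = 17·3 + ½·6·3² = 78 m; v ends 35 m/s.
10–11 s: v starts 35 m/s; Δx = 35·1 + ½·-8·1² = 31 m; v ends 27 m/s.
x(11) = -4 + Σ Δx = 144 m.

144 m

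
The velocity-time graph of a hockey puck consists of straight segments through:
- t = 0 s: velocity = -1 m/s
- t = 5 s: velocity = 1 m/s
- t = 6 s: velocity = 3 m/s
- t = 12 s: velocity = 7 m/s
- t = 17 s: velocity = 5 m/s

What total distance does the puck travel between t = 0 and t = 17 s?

64.5 m

Distance (not displacement) is the total path length: add the absolute areas under v-t.
0–5 s: v = 0 at t = 2.5 s; triangle areas 1.25 + 1.25 = 2.5 m
5–6 s: |½(1 + 3)(1)| = 2 m
6–12 s: |½(3 + 7)(6)| = 30 m
12–17 s: |½(7 + 5)(5)| = 30 m
Total distance = 64.5 m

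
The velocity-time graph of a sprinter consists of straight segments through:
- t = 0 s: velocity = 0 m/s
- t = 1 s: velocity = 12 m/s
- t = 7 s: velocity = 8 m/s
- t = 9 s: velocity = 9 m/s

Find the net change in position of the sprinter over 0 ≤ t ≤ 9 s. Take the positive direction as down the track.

Net displacement equals the area under the velocity-time graph (areas below the axis count negative).
0–1 s: ½(0 + 12)(1) = 6 m
1–7 s: ½(12 + 8)(6) = 60 m
7–9 s: ½(8 + 9)(2) = 17 m
Net displacement = 83 m

83 m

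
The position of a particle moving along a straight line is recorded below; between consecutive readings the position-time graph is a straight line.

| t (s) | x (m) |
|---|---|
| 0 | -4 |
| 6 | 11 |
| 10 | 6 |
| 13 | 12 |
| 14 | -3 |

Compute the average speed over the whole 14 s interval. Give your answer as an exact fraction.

41/14 m/s

Average speed = (total path length)/(elapsed time); on a piecewise-linear x-t graph the path length is Σ|Δx|.
0–6 s: |Δx| = |11 − -4| = 15 m
6–10 s: |Δx| = |6 − 11| = 5 m
10–13 s: |Δx| = |12 − 6| = 6 m
13–14 s: |Δx| = |-3 − 12| = 15 m
Total path = 41 m; average speed = 41/14 = 41/14 m/s.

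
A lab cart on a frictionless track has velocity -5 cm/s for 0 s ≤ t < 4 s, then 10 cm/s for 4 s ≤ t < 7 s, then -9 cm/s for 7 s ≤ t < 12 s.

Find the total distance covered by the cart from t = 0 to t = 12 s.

95 cm

Total distance travelled is ∫|v| dt — sum the magnitudes of each area piece.
0–4 s: |-5| × 4 = 20 cm
4–7 s: |10| × 3 = 30 cm
7–12 s: |-9| × 5 = 45 cm
Total distance = 95 cm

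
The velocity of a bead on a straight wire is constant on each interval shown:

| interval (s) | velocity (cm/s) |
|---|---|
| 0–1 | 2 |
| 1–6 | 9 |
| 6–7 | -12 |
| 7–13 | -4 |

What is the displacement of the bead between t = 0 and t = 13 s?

11 cm

Displacement is the signed area under the v-t curve.
0–1 s: 2 × 1 = 2 cm
1–6 s: 9 × 5 = 45 cm
6–7 s: -12 × 1 = -12 cm
7–13 s: -4 × 6 = -24 cm
Net displacement = 11 cm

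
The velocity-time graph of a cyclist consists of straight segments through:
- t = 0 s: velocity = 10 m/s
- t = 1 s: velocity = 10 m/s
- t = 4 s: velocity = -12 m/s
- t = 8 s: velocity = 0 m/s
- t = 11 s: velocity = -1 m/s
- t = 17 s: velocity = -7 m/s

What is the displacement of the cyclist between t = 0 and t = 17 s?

Displacement is the signed area under the v-t curve.
0–1 s: 10 × 1 = 10 m
1–4 s: ½(10 + -12)(3) = -3 m
4–8 s: ½(-12 + 0)(4) = -24 m
8–11 s: ½(0 + -1)(3) = -1.5 m
11–17 s: ½(-1 + -7)(6) = -24 m
Net displacement = -42.5 m

-42.5 m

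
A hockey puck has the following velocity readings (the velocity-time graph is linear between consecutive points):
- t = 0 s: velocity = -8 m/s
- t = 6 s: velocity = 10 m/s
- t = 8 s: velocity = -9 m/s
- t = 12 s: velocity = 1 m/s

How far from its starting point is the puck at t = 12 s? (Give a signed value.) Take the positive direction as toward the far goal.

-9 m

Displacement is the signed area under the v-t curve.
0–6 s: ½(-8 + 10)(6) = 6 m
6–8 s: ½(10 + -9)(2) = 1 m
8–12 s: ½(-9 + 1)(4) = -16 m
Net displacement = -9 m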